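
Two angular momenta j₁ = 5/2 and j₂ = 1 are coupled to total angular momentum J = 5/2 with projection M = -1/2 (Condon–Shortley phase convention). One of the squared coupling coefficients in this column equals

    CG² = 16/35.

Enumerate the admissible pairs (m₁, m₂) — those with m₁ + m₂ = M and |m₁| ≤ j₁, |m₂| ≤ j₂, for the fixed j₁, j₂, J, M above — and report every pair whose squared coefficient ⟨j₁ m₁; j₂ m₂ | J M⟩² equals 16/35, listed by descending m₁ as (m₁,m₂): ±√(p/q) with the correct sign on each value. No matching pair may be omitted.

Admissible pairs with m₁+m₂ = M = -1/2: (-3/2,1), (-1/2,0), (1/2,-1)
  (m₁,m₂)=(1/2,-1): CG² = 18/35, CG = +√(18/35)
  (m₁,m₂)=(-1/2,0): CG² = 1/35, CG = −√(1/35)
  (m₁,m₂)=(-3/2,1): CG² = 16/35, CG = −√(16/35)   ← matches the target
Pairs with CG² = 16/35: (-3/2,1): −√(16/35)

(-3/2,1): −√(16/35)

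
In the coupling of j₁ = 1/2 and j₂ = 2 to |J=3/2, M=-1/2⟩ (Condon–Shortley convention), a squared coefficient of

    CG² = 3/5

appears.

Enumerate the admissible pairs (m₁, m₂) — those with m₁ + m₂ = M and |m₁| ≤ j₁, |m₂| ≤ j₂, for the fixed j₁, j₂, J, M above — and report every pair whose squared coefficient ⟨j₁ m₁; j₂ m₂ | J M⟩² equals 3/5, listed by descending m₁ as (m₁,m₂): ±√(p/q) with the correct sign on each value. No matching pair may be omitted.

(1/2,-1): +√(3/5)

Admissible pairs with m₁+m₂ = M = -1/2: (-1/2,0), (1/2,-1)
  (m₁,m₂)=(1/2,-1): CG² = 3/5, CG = +√(3/5)   ← matches the target
  (m₁,m₂)=(-1/2,0): CG² = 2/5, CG = −√(2/5)
Pairs with CG² = 3/5: (1/2,-1): +√(3/5)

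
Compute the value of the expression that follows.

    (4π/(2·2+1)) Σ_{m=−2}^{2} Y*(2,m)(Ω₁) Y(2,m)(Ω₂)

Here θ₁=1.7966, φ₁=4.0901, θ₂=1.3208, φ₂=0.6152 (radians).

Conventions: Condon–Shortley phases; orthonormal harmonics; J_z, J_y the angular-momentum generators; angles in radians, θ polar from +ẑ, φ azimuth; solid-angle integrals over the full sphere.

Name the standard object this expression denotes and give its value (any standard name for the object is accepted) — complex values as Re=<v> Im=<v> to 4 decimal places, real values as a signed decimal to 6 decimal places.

This sum is the spherical-harmonic addition theorem: it equals the Legendre polynomial P_l(cos γ) of the angle γ between the two directions.
Addition theorem: P_2(cos γ) = (4π/5) Σ_m Y*_{lm}(Ω₁) Y_{lm}(Ω₂), m = −2…2:
  m=-2: (-0.11758 + 0.34756j) × (0.12107 - 0.34182j) = 0.10457 + 0.08227j  (running Σ = 0.10457 + 0.08227j)
  m=-1: (0.09826 + 0.13697j) × (0.15123 - 0.10688j) = 0.02950 + 0.01021j  (running Σ = 0.13407 + 0.09248j)
  m=0: (-0.26796 + 0.00000j) × (-0.25748 + 0.00000j) = 0.06899 + 0.00000j  (running Σ = 0.20306 + 0.09248j)
  m=1: (-0.09826 + 0.13697j) × (-0.15123 - 0.10688j) = 0.02950 - 0.01021j  (running Σ = 0.23256 + 0.08227j)
  m=2: (-0.11758 - 0.34756j) × (0.12107 + 0.34182j) = 0.10457 - 0.08227j  (running Σ = 0.33713 + 0.00000j)
Accumulated sum 0.33713 + 0.00000j; after 4π/(2l+1) scaling, 0.84731 + 0.00000j ⇒ P_2 = 0.847309

Legendre polynomial (addition theorem), +0.847309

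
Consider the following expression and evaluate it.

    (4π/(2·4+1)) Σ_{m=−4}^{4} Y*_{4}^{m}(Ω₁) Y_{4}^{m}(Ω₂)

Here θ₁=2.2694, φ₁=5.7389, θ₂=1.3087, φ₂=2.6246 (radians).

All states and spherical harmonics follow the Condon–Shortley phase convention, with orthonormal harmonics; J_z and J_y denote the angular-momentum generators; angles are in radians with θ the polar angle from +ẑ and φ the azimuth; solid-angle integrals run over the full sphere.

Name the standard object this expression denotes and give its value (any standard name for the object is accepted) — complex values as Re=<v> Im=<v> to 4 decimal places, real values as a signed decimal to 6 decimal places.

This sum is the spherical-harmonic addition theorem: it equals the Legendre polynomial P_l(cos γ) of the angle γ between the two directions.
Expand P_4 via completeness: Σ_{m} conj(Y_{4,m}) at Ω₁ times Y_{4,m} at Ω₂ —
  [-4]  conj(Y_{4,-4})(Ω₁) = (-0.086706, -0.125027) ; Y_{4,-4}(Ω₂) = (-0.183675, 0.338484) ; Δ = (0.058245, -0.006384)
  [-3]  conj(Y_{4,-3})(Ω₁) = (0.022417, 0.360754) ; Y_{4,-3}(Ω₂) = (-0.005791, -0.292153) ; Δ = (0.105265, -0.008638)
  [-2]  conj(Y_{4,-2})(Ω₁) = (0.172424, -0.329403) ; Y_{4,-2}(Ω₂) = (-0.084590, -0.142144) ; Δ = (-0.061408, 0.003355)
  [-1]  conj(Y_{4,-1})(Ω₁) = (0.020832, -0.012609) ; Y_{4,-1}(Ω₂) = (0.260394, 0.148054) ; Δ = (0.007291, -0.000199)
  [+0]  conj(Y_{4,0})(Ω₁) = (-0.361868, -0.000000) ; Y_{4,0}(Ω₂) = (0.120985, 0.000000) ; Δ = (-0.043780, -0.000000)
  [+1]  conj(Y_{4,1})(Ω₁) = (-0.020832, -0.012609) ; Y_{4,1}(Ω₂) = (-0.260394, 0.148054) ; Δ = (0.007291, 0.000199)
  [+2]  conj(Y_{4,2})(Ω₁) = (0.172424, 0.329403) ; Y_{4,2}(Ω₂) = (-0.084590, 0.142144) ; Δ = (-0.061408, -0.003355)
  [+3]  conj(Y_{4,3})(Ω₁) = (-0.022417, 0.360754) ; Y_{4,3}(Ω₂) = (0.005791, -0.292153) ; Δ = (0.105265, 0.008638)
  [+4]  conj(Y_{4,4})(Ω₁) = (-0.086706, 0.125027) ; Y_{4,4}(Ω₂) = (-0.183675, -0.338484) ; Δ = (0.058245, 0.006384)
Total Σ_m = (0.175008, 0.000000). Multiply by 1.396263: (0.244357, 0.000000). P_4(cos γ) = 0.244357

Legendre polynomial (addition theorem), +0.244357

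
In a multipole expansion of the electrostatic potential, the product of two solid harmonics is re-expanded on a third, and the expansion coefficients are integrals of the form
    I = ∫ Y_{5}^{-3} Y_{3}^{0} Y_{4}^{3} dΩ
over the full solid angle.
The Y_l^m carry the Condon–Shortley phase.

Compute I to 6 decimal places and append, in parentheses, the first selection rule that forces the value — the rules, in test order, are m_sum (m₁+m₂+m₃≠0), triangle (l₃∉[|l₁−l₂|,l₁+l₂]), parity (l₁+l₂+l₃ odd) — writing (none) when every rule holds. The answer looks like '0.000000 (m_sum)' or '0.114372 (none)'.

0.103862 (none)

m-sum 0 ✓  L=12 even ✓  2≤4≤8 ✓
Π(2lᵢ+1) = 11×7×9 = 693
triangle coeff Δ(5,3,4) = 1/180180
Σ_t [1,3]: t=1:−1/576 t=2:+1/144 t=3:−1/576 = 1/288
(3j)²=20/1001 [(5 3 4; 0 0 0)], sign=+1
Σ_t [2,3]: t=2:+1/2880 t=3:−1/1440 = -1/2880
(3j)²=7/715 [(5 3 4; -3 0 3)], sign=+1
⇒ 4πI² = 252/1859
I = (+1)√(252/1859/(4π)) = 0.10386175
No selection rule forces the value: the integral is nonzero (none).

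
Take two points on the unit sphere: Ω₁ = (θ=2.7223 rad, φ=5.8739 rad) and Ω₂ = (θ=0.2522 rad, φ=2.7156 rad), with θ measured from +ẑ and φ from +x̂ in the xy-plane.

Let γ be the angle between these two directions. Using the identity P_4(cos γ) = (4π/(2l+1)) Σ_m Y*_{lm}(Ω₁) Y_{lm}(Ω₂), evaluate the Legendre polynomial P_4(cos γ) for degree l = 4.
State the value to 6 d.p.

Expand P_4 via completeness: Σ_{m} conj(Y_{4,m}) at Ω₁ times Y_{4,m} at Ω₂ —
  [-4]  conj(Y_{4,-4})(Ω₁) = -0.000806-0.012130i ; Y_{4,-4}(Ω₂) = -0.000228+0.001701i ; Δ = +0.000021+0.000001i
  [-3]  conj(Y_{4,-3})(Ω₁) = -0.025940+0.072650i ; Y_{4,-3}(Ω₂) = -0.005436-0.018032i ; Δ = +0.001451+0.000073i
  [-2]  conj(Y_{4,-2})(Ω₁) = +0.183348-0.195935i ; Y_{4,-2}(Ω₂) = +0.076320+0.087226i ; Δ = +0.031084+0.001039i
  [-1]  conj(Y_{4,-1})(Ω₁) = -0.458308+0.198806i ; Y_{4,-1}(Ω₂) = -0.371028-0.168365i ; Δ = +0.203517+0.003401i
  [+0]  conj(Y_{4,0})(Ω₁) = +0.246668-0.000000i ; Y_{4,0}(Ω₂) = +0.597159+0.000000i ; Δ = +0.147300+0.000000i
  [+1]  conj(Y_{4,1})(Ω₁) = +0.458308+0.198806i ; Y_{4,1}(Ω₂) = +0.371028-0.168365i ; Δ = +0.203517-0.003401i
  [+2]  conj(Y_{4,2})(Ω₁) = +0.183348+0.195935i ; Y_{4,2}(Ω₂) = +0.076320-0.087226i ; Δ = +0.031084-0.001039i
  [+3]  conj(Y_{4,3})(Ω₁) = +0.025940+0.072650i ; Y_{4,3}(Ω₂) = +0.005436-0.018032i ; Δ = +0.001451-0.000073i
  [+4]  conj(Y_{4,4})(Ω₁) = -0.000806+0.012130i ; Y_{4,4}(Ω₂) = -0.000228-0.001701i ; Δ = +0.000021-0.000001i
Total Σ_m = +0.619445-0.000000i. Multiply by 1.396263: +0.864909-0.000000i. P_4(cos γ) = 0.864909

0.864909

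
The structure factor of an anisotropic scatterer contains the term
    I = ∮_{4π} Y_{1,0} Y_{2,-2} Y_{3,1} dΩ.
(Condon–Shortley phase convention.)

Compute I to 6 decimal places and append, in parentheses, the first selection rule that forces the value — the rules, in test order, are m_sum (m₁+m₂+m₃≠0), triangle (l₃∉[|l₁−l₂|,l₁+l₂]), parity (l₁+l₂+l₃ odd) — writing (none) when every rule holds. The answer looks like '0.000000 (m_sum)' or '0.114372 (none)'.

0.000000 (m_sum)

m-sum = 0 − 2 + 1 = -1 ≠ 0 ⇒ I = 0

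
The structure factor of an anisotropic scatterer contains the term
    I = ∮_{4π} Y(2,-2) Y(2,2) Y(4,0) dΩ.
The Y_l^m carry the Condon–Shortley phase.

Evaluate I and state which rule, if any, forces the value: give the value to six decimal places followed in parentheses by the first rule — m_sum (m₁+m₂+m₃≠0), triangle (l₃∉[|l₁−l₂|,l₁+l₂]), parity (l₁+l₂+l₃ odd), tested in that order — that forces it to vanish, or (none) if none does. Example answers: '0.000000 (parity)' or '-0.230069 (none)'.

0.040299 (none)

Checks pass: Σm=0; 8 even; l₃=4∈[0,4].
(2·2+1)(2·2+1)(2·4+1) = 225
Δ: 0! 4! 4! / 9! → 1/630
sum: t=0:+1/16 = 1/16
3j²(2 2 4; 0 0 0) = Δ·Π!·Σ² = 2/35  (sign +1)
sum: t=0:+1/576 = 1/576
3j²(2 2 4; -2 2 0) = Δ·Π!·Σ² = 1/630  (sign +1)
combine: 4πI² = 225·2/35·1/630 = 1/49
take √, sign +1: I = 0.04029926
No selection rule forces the value: the integral is nonzero (none).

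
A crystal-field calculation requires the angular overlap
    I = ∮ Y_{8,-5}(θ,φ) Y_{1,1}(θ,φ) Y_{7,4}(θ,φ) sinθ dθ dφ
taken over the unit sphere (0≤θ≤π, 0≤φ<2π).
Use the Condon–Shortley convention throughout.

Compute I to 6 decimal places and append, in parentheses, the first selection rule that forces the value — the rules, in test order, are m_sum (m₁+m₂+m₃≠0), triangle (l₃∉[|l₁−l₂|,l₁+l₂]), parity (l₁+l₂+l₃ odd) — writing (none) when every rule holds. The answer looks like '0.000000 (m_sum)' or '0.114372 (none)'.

Rules hold: Σm=0, L=16 even, 7≤7≤9.
N = 17·3·15 = 765
Δ = 2!·14!·0!/17! = 1/2040
Racah Σ t=1..1: t=1:−1/25401600 = -1/25401600
⇒ 3j(8 1 7; 0 0 0)² = 8/255, sgn +1
Racah Σ t=2..2: t=2:+1/479001600 = 1/479001600
⇒ 3j(8 1 7; -5 1 4)² = 13/340, sgn -1
4πI² = N·(3j₀)²·(3jₘ)² = 78/85
I = -1·√(0.917647/4π) = -0.27022959
No selection rule forces the value: the integral is nonzero (none).

-0.270230 (none)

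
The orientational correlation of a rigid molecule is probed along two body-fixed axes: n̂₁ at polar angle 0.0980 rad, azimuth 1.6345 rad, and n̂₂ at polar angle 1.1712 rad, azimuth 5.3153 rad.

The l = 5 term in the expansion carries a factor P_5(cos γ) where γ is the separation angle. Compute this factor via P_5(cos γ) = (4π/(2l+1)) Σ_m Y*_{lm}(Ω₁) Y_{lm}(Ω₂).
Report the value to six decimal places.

Addition theorem: P_5(cos γ) = (4π/11) Σ_m Y*_{lm}(Ω₁) Y_{lm}(Ω₂), m = −5…5:
  term(m=-5) = 0.00000 + 0.00000j   from Y*(Ω₁)=-0.00000 + 0.00000j, Y(Ω₂)=0.03901 - 0.30545j
  term(m=-4) = -0.00003 - 0.00005j   from Y*(Ω₁)=0.00013 + 0.00003j, Y(Ω₂)=-0.30646 - 0.27423j
  term(m=-3) = 0.00001 + 0.00025j   from Y*(Ω₁)=0.00049 - 0.00252j, Y(Ω₂)=-0.09520 + 0.02309j
  term(m=-2) = -0.00460 + 0.00857j   from Y*(Ω₁)=-0.03157 - 0.00404j, Y(Ω₂)=0.10903 - 0.28535j
  term(m=-1) = 0.03914 - 0.02342j   from Y*(Ω₁)=-0.01543 + 0.24187j, Y(Ω₂)=-0.10673 - 0.15503j
  term(m=+0) = 0.23134 + 0.00000j   from Y*(Ω₁)=0.86939 + 0.00000j, Y(Ω₂)=0.26609 + 0.00000j
  term(m=+1) = 0.03914 + 0.02342j   from Y*(Ω₁)=0.01543 + 0.24187j, Y(Ω₂)=0.10673 - 0.15503j
  term(m=+2) = -0.00460 - 0.00857j   from Y*(Ω₁)=-0.03157 + 0.00404j, Y(Ω₂)=0.10903 + 0.28535j
  term(m=+3) = 0.00001 - 0.00025j   from Y*(Ω₁)=-0.00049 - 0.00252j, Y(Ω₂)=0.09520 + 0.02309j
  term(m=+4) = -0.00003 + 0.00005j   from Y*(Ω₁)=0.00013 - 0.00003j, Y(Ω₂)=-0.30646 + 0.27423j
  term(m=+5) = 0.00000 - 0.00000j   from Y*(Ω₁)=0.00000 + 0.00000j, Y(Ω₂)=-0.03901 - 0.30545j
Total Σ_m = 0.30040 - 0.00000j. Multiply by 1.142397: 0.34317 - 0.00000j. P_5(cos γ) = 0.343171

0.343171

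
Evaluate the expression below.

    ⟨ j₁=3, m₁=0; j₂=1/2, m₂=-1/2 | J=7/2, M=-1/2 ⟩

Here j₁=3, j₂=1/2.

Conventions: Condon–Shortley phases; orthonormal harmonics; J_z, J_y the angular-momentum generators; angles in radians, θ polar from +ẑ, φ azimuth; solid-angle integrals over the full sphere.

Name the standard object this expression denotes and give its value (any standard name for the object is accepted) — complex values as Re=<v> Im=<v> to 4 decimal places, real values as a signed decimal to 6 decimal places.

This is a Clebsch–Gordan (vector-coupling) coefficient.
triangle: 0!×6!×1!/8! = 720/40320
(j±m)!: 3!×3!×0!×1!×3!×4! = 5184
prefactor² = (2J+1)×Δ×N² = 5184/7
  k=0: +1/(0!×0!×3!×0!×3!×1!) = 1/36
Σ = 1/36  ⇒  CG² = 5184/7×(1/36)² = 4/7
CG = +√(4/7) = +0.755929

Clebsch–Gordan coefficient, +√(4/7) ≈ +0.755929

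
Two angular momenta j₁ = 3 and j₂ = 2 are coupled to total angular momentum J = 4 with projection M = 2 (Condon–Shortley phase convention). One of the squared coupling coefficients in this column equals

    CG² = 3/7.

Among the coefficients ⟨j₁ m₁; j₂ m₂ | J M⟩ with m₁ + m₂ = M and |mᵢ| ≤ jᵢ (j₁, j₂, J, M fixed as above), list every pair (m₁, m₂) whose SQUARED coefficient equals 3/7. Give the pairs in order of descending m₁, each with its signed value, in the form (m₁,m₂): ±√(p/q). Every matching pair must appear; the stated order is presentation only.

Admissible pairs with m₁+m₂ = M = 2: (0,2), (1,1), (2,0), (3,-1)
  (m₁,m₂)=(3,-1): CG² = 27/140, CG = +√(27/140)
  (m₁,m₂)=(2,0): CG² = 12/35, CG = +√(12/35)
  (m₁,m₂)=(1,1): CG² = 1/28, CG = −√(1/28)
  (m₁,m₂)=(0,2): CG² = 3/7, CG = −√(3/7)   ← matches the target
Pairs with CG² = 3/7: (0,2): −√(3/7)

(0,2): −√(3/7)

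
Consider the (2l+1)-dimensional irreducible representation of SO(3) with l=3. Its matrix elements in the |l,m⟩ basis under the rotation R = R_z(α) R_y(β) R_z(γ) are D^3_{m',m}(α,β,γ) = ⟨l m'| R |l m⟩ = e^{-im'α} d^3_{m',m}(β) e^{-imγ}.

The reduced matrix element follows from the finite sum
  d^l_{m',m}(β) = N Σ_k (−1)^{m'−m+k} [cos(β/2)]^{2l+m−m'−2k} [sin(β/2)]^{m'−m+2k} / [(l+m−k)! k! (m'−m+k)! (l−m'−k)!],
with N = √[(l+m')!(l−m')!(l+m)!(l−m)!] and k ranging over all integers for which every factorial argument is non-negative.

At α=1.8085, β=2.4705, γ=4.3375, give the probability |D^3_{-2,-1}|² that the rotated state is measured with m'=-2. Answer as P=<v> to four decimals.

P=0.0319

First d^3_{-2,-1}(β=2.4705), then the phase factors e^{-i(-2)α} and e^{-i(-1)γ}:
c=cos(2.470500/2)=0.329285, s=sin(2.470500/2)=0.944231; N=√[1·120·2·24]=75.894664
k∈{1,2} keeps every argument non-negative
  k=1: (−1)^0·75.8947/(24)·0.3293^5·0.9442^1 = +0.011559
  k=2: (−1)^1·75.8947/(12)·0.3293^3·0.9442^3 = -0.190099
d^3_{-2,-1}(2.4705) = +0.011559 -0.190099 = -0.178540
|D^3_{-2,-1}|² = |d^3_{-2,-1}(β)|² = (-0.178540)² = 0.031876 (the z-rotation phases have unit modulus)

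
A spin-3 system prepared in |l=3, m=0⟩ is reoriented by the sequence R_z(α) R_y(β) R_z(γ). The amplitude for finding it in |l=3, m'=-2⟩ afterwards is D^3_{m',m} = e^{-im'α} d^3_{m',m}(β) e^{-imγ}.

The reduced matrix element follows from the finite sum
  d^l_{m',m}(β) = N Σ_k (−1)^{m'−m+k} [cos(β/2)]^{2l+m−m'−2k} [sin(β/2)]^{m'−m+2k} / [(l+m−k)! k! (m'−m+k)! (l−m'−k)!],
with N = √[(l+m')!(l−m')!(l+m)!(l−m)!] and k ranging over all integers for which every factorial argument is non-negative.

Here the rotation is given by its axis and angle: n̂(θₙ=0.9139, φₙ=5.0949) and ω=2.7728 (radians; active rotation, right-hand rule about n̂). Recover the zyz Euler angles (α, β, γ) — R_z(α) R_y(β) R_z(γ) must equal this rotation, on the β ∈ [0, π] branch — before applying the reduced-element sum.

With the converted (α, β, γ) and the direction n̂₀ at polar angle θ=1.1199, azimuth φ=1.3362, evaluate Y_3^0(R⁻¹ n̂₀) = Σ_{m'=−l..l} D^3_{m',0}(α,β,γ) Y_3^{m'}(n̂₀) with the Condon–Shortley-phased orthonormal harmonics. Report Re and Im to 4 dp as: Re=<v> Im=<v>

Axis–angle → zyz. n̂ = (sinθₙcosφₙ, sinθₙsinφₙ, cosθₙ) = (+0.295574, -0.734662, +0.610662), ω = 2.7728.
R = I cosω + sinω [n̂]ₓ + (1−cosω) n̂n̂ᵀ gives
  R = [-0.763909, -0.639831, +0.084018; -0.199557, +0.110403, -0.973647; +0.613694, -0.760544, -0.212020]
β = atan2(√(R₁₃²+R₂₃²), R₃₃) = 1.784438; α = atan2(R₂₃, R₁₃) mod 2π = 4.798468; γ = atan2(R₃₂, −R₃₁) mod 2π = 4.033446
Need the full column D^3_{m',0} for m'=−3..3 at α=4.7985, β=1.7844, γ=4.0334.
cos(β/2)=0.627686, sin(β/2)=0.778466
d^3_{-3,0}: single k=3 term ⇒ +0.521750;  D = -0.133243+0.504450i
d^3_{-2,0}: k∈[2..3] ⇒ +0.515241 -0.792511 = -0.277270;  D = +0.273171+0.047499i
d^3_{-1,0}: k∈[1..3] ⇒ +0.262750 -1.212437 +0.621631 = -0.328056;  D = -0.028204+0.326841i
d^3_{0,0}: k∈[0..3] ⇒ +0.061158 -0.846628 +1.302229 -0.222556 = +0.294203;  D = +0.294203+0.000000i
d^3_{1,0}: k∈[0..2] ⇒ -0.262750 +1.212437 -0.621631 = +0.328056;  D = +0.028204+0.326841i
d^3_{2,0}: k∈[0..1] ⇒ +0.515241 -0.792511 = -0.277270;  D = +0.273171-0.047499i
d^3_{3,0}: single k=0 term ⇒ -0.521750;  D = +0.133243+0.504450i
Y_3^{m'}(θ=1.1199,φ=1.3362) and Σ D·Y over m':
  (-0.1332+0.5044i)·(-0.1969+0.2319i)  (+0.2732+0.0475i)·(-0.3218-0.1631i)  (-0.0282+0.3268i)·(-0.0034+0.0143i)  (+0.2942+0.0000i)·(-0.3335+0.0000i)  (+0.0282+0.3268i)·(+0.0034+0.0143i)  (+0.2732-0.0475i)·(-0.3218+0.1631i)  (+0.1332+0.5044i)·(+0.1969+0.2319i)
Y_3^0(R⁻¹ n̂) = -0.449099+0.000000i

Re=-0.4491 Im=0.0000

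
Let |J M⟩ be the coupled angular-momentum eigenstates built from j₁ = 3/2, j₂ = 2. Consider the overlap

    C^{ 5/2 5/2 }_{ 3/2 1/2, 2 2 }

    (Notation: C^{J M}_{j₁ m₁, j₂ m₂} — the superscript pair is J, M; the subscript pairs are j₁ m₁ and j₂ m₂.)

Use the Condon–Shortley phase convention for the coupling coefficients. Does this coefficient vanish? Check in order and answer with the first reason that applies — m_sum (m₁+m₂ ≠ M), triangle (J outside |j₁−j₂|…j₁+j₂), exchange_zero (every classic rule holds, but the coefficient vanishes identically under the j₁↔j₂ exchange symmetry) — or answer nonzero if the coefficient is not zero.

nonzero

m-sum: m₁+m₂ = 1/2+2 = 5/2, M = 5/2  ✓
triangle: |j₁−j₂| = 1/2 ≤ J = 5/2 ≤ j₁+j₂ = 7/2  ✓
exchange: j₁≠j₂ or m₁≠m₂ — the exchange symmetry imposes no constraint here
value check: CG = −√(4/7) = -0.755929 ≠ 0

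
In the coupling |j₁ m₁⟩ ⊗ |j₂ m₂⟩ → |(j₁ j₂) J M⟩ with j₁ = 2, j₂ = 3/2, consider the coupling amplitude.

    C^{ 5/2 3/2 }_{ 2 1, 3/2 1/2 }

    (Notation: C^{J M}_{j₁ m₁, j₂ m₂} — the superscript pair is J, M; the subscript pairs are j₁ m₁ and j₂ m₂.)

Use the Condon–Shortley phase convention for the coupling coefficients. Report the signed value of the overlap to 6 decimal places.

+√(1/35) ≈ +0.169031

√[6·1!3!2!/7! · 3!1!2!1!4!1!] = √(144/35)
  +(−1)^0/∏(0,1,1,2,2,0)! = 1/4  (running 1/4)
  +(−1)^1/∏(1,0,0,1,3,1)! = -1/6  (running 1/12)
⟨..|..⟩ = √(144/35)·(1/12) = +0.169031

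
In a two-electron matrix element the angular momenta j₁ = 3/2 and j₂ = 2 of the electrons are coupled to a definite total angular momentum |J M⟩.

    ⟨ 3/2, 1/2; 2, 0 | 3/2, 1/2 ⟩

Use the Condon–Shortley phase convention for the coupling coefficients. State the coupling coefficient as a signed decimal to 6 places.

j₁+j₂−J=2  J+j₁−j₂=1  J−j₁+j₂=2  j₁+j₂+J+1=6
(j₁±m₁, j₂±m₂, J±M) = (2,1,2,2,2,1)
P² = 16/45
sum k=0..1:
  [0] +1/4 = 1/4
  [1] −1/1 = -1
S = -3/4
C² = P²·S² = 1/5 ; C = -0.447214

-0.447214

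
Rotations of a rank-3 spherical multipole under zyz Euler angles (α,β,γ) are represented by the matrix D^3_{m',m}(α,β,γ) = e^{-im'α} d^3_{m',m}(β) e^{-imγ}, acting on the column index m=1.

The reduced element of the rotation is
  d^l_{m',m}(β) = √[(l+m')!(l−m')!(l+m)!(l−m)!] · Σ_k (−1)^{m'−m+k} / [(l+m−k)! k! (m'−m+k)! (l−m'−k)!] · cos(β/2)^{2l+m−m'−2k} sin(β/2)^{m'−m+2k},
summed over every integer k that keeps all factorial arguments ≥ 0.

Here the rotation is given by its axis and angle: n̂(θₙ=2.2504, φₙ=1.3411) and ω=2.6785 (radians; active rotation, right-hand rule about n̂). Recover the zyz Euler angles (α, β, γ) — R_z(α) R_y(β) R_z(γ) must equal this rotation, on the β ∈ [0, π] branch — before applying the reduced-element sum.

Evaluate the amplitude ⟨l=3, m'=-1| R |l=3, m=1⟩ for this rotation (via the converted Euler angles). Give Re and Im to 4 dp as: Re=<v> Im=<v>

Re=-0.2751 Im=0.1361

Axis–angle → zyz. n̂ = (sinθₙcosφₙ, sinθₙsinφₙ, cosθₙ) = (+0.177096, +0.757393, -0.628485), ω = 2.6785.
R = I cosω + sinω [n̂]ₓ + (1−cosω) n̂n̂ᵀ gives
  R = [-0.835253, +0.534890, +0.127459; -0.026620, +0.192194, -0.980996; -0.549222, -0.822772, -0.146292]
β = atan2(√(R₁₃²+R₂₃²), R₃₃) = 1.717615; α = atan2(R₂₃, R₁₃) mod 2π = 4.841593; γ = atan2(R₃₂, −R₃₁) mod 2π = 5.300986
Split into d^3_{-1,1}(β=1.7176) × two z-phases.
Half-angle: c=0.653341, s=0.757064. N=√(2·24·24·2)=48.000000
Admissible k: 2..4 (factorial args all ≥0)
  k=2: (−1)^0·48.0000/(8)·0.6533^4·0.7571^2 = +0.626579
  k=3: (−1)^1·48.0000/(6)·0.6533^2·0.7571^4 = -1.121759
  k=4: (−1)^2·48.0000/(48)·0.6533^0·0.7571^6 = +0.188276
d^3_{-1,1}(1.7176) = +0.626579 -1.121759 +0.188276 = -0.306905
Attach z-rotation phases: D = e^{-i(-1)(4.8416)}·(-0.306905)·e^{-i(1)(5.3010)} = -0.275086+0.136083i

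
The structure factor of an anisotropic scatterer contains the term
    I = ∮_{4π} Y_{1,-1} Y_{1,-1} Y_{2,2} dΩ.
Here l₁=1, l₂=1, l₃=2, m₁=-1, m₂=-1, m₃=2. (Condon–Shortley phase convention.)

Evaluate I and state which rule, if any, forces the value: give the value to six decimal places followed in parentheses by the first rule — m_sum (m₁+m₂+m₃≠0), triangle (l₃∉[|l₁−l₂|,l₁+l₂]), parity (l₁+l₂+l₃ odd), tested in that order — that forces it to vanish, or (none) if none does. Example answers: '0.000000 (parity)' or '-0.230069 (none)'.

Checks pass: Σm=0; 4 even; l₃=2∈[0,2].
(2·1+1)(2·1+1)(2·2+1) = 45
Δ: 0! 2! 2! / 5! → 1/30
sum: t=0:+1/1 = 1/1
3j²(1 1 2; 0 0 0) = Δ·Π!·Σ² = 2/15  (sign +1)
sum: t=0:+1/4 = 1/4
3j²(1 1 2; -1 -1 2) = Δ·Π!·Σ² = 1/5  (sign +1)
combine: 4πI² = 45·2/15·1/5 = 6/5
take √, sign +1: I = 0.30901936
No selection rule forces the value: the integral is nonzero (none).

0.309019 (none)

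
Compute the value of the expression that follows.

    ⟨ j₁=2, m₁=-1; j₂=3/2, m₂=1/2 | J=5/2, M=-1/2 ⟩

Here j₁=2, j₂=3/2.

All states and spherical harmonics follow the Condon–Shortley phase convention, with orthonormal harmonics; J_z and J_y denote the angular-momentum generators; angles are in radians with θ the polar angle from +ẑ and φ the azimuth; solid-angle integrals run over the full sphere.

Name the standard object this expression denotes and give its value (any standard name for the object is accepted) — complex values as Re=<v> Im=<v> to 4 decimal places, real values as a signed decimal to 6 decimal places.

This is a Clebsch–Gordan (vector-coupling) coefficient.
√[6·1!3!2!/7! · 1!3!2!1!2!3!] = √(72/35)
  +(−1)^0/∏(0,1,3,2,0,0)! = 1/12  (running 1/12)
  +(−1)^1/∏(1,0,2,1,1,1)! = -1/2  (running -5/12)
⟨..|..⟩ = √(72/35)·(-5/12) = -0.597614

Clebsch–Gordan coefficient, −√(5/14) ≈ -0.597614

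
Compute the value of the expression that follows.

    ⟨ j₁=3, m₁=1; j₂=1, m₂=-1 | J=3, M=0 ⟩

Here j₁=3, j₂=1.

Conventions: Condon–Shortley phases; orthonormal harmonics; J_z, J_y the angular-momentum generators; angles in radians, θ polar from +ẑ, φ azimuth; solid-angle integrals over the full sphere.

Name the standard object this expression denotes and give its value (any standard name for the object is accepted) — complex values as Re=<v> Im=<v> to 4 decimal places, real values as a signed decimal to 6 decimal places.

Clebsch–Gordan coefficient, +√(1/2) ≈ +0.707107

This is a Clebsch–Gordan (vector-coupling) coefficient.
triangle: 1!×5!×1!/8! = 120/40320
(j±m)!: 4!×2!×0!×2!×3!×3! = 3456
prefactor² = (2J+1)×Δ×N² = 72
  k=0: +1/(0!×1!×2!×0!×3!×1!) = 1/12
Σ = 1/12  ⇒  CG² = 72×(1/12)² = 1/2
CG = +√(1/2) = +0.707107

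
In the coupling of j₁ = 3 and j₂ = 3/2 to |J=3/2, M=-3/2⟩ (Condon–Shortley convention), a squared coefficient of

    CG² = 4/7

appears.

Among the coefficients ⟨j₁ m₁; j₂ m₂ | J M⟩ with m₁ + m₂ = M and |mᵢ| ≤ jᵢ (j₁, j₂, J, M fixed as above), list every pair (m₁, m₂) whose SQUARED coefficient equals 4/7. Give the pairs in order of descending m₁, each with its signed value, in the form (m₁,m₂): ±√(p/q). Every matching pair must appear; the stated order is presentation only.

Admissible pairs with m₁+m₂ = M = -3/2: (-3,3/2), (-2,1/2), (-1,-1/2), (0,-3/2)
  (m₁,m₂)=(0,-3/2): CG² = 1/35, CG = +√(1/35)
  (m₁,m₂)=(-1,-1/2): CG² = 4/35, CG = −√(4/35)
  (m₁,m₂)=(-2,1/2): CG² = 2/7, CG = +√(2/7)
  (m₁,m₂)=(-3,3/2): CG² = 4/7, CG = −√(4/7)   ← matches the target
Pairs with CG² = 4/7: (-3,3/2): −√(4/7)

(-3,3/2): −√(4/7)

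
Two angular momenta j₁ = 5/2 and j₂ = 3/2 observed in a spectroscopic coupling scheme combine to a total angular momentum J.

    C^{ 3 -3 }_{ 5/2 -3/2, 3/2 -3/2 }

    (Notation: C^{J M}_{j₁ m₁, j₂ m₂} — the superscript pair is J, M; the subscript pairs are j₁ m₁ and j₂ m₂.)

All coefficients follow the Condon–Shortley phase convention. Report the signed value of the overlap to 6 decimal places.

triangle: 1!×4!×2!/8! = 48/40320
(j±m)!: 1!×4!×0!×3!×0!×6! = 103680
prefactor² = (2J+1)×Δ×N² = 864
  k=0: +1/(0!×1!×4!×0!×0!×2!) = 1/48
Σ = 1/48  ⇒  CG² = 864×(1/48)² = 3/8
CG = +√(3/8) = +0.612372

+0.612372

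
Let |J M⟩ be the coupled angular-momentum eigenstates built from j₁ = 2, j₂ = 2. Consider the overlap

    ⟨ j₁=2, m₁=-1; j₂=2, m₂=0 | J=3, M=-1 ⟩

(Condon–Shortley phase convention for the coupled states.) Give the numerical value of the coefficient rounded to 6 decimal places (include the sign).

j₁+j₂−J=1  J+j₁−j₂=3  J−j₁+j₂=3  j₁+j₂+J+1=8
(j₁±m₁, j₂±m₂, J±M) = (1,3,2,2,2,4)
P² = 36/5
sum k=0..1:
  [0] +1/12 = 1/12
  [1] −1/4 = -1/4
S = -1/6
C² = P²·S² = 1/5 ; C = -0.447214

-0.447214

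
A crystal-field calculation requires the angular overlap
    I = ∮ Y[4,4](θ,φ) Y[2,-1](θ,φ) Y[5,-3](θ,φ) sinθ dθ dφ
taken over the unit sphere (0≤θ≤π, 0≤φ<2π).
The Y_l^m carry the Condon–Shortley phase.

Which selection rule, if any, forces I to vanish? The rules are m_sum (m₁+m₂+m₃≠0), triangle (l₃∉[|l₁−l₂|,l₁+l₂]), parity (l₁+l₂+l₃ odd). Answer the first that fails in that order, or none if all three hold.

azimuthal sum: 4 − 1 − 3 = 0  ✓
2 ≤ 5 ≤ 6 (triangle on l)  ✓
L = 4 + 2 + 5 = 11 (odd)  ✗

parity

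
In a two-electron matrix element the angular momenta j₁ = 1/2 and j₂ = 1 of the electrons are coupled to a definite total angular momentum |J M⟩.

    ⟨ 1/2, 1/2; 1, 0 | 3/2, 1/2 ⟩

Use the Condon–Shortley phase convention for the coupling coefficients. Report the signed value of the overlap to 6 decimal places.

+√(2/3) = +0.816497

√[4·0!1!2!/4! · 1!0!1!1!2!1!] = √(2/3)
  +(−1)^0/∏(0,0,0,1,1,1)! = 1  (running 1)
⟨..|..⟩ = √(2/3)·(1) = +0.816497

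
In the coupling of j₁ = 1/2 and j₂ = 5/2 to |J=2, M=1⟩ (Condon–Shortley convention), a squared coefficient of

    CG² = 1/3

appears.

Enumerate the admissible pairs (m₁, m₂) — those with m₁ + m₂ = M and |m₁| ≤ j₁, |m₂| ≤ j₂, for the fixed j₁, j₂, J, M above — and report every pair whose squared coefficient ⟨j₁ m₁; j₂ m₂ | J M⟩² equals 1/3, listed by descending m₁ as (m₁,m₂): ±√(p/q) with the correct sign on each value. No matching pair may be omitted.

Admissible pairs with m₁+m₂ = M = 1: (-1/2,3/2), (1/2,1/2)
  (m₁,m₂)=(1/2,1/2): CG² = 1/3, CG = +√(1/3)   ← matches the target
  (m₁,m₂)=(-1/2,3/2): CG² = 2/3, CG = −√(2/3)
Pairs with CG² = 1/3: (1/2,1/2): +√(1/3)

(1/2,1/2): +√(1/3)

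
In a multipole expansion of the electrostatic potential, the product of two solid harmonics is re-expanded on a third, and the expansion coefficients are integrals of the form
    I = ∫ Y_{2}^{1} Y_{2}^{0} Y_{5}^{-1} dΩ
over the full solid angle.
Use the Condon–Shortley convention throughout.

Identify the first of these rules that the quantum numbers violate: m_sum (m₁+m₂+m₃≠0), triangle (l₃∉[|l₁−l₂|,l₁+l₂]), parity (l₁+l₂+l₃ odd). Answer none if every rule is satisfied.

triangle

m₁+m₂+m₃ = 1 + 0 − 1 = 0  ✓
triangle: need |l₁−l₂| ≤ l₃ ≤ l₁+l₂ = [0,4]; l₃=5 is outside  ✗
parity: l₁+l₂+l₃ = 9 is odd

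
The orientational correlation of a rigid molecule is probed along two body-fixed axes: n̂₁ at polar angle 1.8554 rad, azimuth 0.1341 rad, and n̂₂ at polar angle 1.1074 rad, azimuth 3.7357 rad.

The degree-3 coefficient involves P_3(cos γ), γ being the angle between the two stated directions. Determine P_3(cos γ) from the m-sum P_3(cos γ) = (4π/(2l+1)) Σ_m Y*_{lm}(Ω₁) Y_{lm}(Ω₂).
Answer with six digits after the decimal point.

-0.448945

Term-by-term m-sum for l=3 (normalisation 4π/7 = 1.795196):
  m=-3: Y*=+0.339422+0.144426i  Y=+0.062703+0.291997i  product -0.020889+0.108166i
  m=-2: Y*=-0.254878-0.070046i  Y=+0.136464-0.339117i  product -0.058535+0.076875i
  m=-1: Y*=-0.186226-0.025124i  Y=+0.000241-0.000163i  product -0.000049+0.000024i
  m=+0: Y*=+0.273036-0.000000i  Y=-0.333779+0.000000i  product -0.091134+0.000000i
  m=+1: Y*=+0.186226-0.025124i  Y=-0.000241-0.000163i  product -0.000049-0.000024i
  m=+2: Y*=-0.254878+0.070046i  Y=+0.136464+0.339117i  product -0.058535-0.076875i
  m=+3: Y*=-0.339422+0.144426i  Y=-0.062703+0.291997i  product -0.020889-0.108166i
Total Σ_m = -0.250081+0.000000i. Multiply by 1.795196: -0.448945+0.000000i. P_3(cos γ) = -0.448945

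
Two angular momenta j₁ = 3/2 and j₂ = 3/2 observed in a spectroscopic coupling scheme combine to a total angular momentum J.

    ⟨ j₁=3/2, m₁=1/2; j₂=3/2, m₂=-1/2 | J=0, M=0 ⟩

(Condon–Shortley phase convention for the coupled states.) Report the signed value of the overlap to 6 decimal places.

-0.500000  (= −√(1/4))

triangle: 3!×0!×0!/4! = 6/24
(j±m)!: 2!×1!×1!×2!×0!×0! = 4
prefactor² = (2J+1)×Δ×N² = 1
  k=1: −1/(1!×2!×0!×0!×0!×0!) = -1/2
Σ = -1/2  ⇒  CG² = 1×(-1/2)² = 1/4
CG = −√(1/4) = -0.500000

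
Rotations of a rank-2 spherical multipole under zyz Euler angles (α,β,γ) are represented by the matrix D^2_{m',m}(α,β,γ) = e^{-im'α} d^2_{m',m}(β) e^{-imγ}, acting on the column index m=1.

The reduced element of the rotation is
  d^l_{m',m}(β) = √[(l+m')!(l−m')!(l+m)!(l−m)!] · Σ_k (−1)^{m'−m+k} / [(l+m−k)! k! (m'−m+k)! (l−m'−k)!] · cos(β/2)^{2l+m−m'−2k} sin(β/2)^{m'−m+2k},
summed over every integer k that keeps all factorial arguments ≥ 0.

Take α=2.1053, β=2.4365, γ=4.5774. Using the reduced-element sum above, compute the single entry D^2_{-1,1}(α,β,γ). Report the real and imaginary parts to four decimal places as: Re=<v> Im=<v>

Re=0.3613 Im=0.2859

First d^2_{-1,1}(β=2.4365), then the phase factors e^{-i(-1)α} and e^{-i(1)γ}:
c=cos(2.436500/2)=0.345289, s=sin(2.436500/2)=0.938497; N=√[1·6·6·1]=6.000000
The bounds max(0,m−m')=2 and min(l+m,l−m')=3 give 2 terms
  k=2: (−1)^0·6.0000/(2)·0.3453^2·0.9385^2 = +0.315029
  k=3: (−1)^1·6.0000/(6)·0.3453^0·0.9385^4 = -0.775766
d^2_{-1,1}(2.4365) = +0.315029 -0.775766 = -0.460736
D = (-0.509414+0.860522i)·(-0.460736)·(-0.134579+0.990903i) = +0.361280+0.285928i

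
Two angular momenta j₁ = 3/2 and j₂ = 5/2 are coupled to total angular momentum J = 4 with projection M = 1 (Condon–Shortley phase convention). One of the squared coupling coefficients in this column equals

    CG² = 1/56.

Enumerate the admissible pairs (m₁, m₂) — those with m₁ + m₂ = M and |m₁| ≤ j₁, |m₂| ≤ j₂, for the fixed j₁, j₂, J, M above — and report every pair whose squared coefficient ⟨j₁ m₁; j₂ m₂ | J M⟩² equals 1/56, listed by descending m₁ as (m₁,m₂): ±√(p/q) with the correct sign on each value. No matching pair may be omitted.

(-3/2,5/2): +√(1/56)

Admissible pairs with m₁+m₂ = M = 1: (-3/2,5/2), (-1/2,3/2), (1/2,1/2), (3/2,-1/2)
  (m₁,m₂)=(3/2,-1/2): CG² = 5/28, CG = +√(5/28)
  (m₁,m₂)=(1/2,1/2): CG² = 15/28, CG = +√(15/28)
  (m₁,m₂)=(-1/2,3/2): CG² = 15/56, CG = +√(15/56)
  (m₁,m₂)=(-3/2,5/2): CG² = 1/56, CG = +√(1/56)   ← matches the target
Pairs with CG² = 1/56: (-3/2,5/2): +√(1/56)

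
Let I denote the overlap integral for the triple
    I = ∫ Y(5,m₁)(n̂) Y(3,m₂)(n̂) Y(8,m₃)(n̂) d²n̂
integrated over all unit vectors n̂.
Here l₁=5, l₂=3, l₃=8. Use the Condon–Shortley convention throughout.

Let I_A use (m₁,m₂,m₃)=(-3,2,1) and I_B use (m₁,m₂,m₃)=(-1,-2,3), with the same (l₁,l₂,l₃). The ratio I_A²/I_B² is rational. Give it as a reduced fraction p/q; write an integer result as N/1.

Same 5,3,8: normalisation and zero-m 3j drop out of the ratio.
A: Δ: 0! 10! 6! / 17! → 1/136136; sum: t=0:+1/9676800 = 1/9676800; 3j²(5 3 8; -3 2 1) = Δ·Π!·Σ² = 27/19448  (sign -1)
B: Δ: 0! 10! 6! / 17! → 1/136136; sum: t=0:+1/2073600 = 1/2073600; 3j²(5 3 8; -1 -2 3) = Δ·Π!·Σ² = 15/884  (sign -1)
I_A²/I_B² = (27/19448)/(15/884) = 9/110

9/110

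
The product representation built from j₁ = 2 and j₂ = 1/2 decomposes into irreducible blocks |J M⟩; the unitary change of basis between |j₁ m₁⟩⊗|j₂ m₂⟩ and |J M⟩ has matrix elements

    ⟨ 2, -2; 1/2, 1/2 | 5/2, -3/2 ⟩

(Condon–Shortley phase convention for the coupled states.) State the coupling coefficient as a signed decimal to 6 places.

+0.447214

triangle: 0!*4!*1!/6! = 24/720
(j±m)!: 0!*4!*1!*0!*1!*4! = 576
prefactor² = (2J+1)*Δ*N² = 576/5
  k=0: +1/(0!*0!*4!*1!*0!*0!) = 1/24
Σ = 1/24  ⇒  CG² = 576/5*(1/24)² = 1/5
CG = +√(1/5) = +0.447214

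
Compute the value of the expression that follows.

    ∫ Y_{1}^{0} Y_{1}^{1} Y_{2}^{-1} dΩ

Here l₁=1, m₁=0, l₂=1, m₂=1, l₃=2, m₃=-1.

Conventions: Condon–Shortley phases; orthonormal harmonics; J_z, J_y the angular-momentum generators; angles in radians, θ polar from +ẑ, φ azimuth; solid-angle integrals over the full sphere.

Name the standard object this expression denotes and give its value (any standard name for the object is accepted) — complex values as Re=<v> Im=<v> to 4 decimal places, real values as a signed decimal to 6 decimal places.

Gaunt coefficient, -0.218510

This is a Gaunt coefficient — the integral of a triple product of spherical harmonics over the sphere.
m-sum 0 ✓  L=4 even ✓  0≤2≤2 ✓
Π(2lᵢ+1) = 3×3×5 = 45
triangle coeff Δ(1,1,2) = 1/30
Σ_t [0,0]: t=0:+1/1 = 1/1
(3j)²=2/15 [(1 1 2; 0 0 0)], sign=+1
Σ_t [0,0]: t=0:+1/2 = 1/2
(3j)²=1/10 [(1 1 2; 0 1 -1)], sign=-1
⇒ 4πI² = 3/5
I = (-1)√(3/5/(4π)) = -0.21850969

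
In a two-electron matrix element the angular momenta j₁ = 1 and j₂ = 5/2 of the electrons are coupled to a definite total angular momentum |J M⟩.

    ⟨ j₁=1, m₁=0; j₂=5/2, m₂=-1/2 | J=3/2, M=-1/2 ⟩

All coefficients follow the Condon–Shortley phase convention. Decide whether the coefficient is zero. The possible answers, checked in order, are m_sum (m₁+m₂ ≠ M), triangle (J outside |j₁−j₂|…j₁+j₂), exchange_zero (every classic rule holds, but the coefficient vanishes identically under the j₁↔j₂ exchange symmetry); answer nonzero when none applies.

nonzero

m-sum: m₁+m₂ = 0+(-1/2) = -1/2, M = -1/2  ✓
triangle: |j₁−j₂| = 3/2 ≤ J = 3/2 ≤ j₁+j₂ = 7/2  ✓
exchange: j₁≠j₂ or m₁≠m₂ — the exchange symmetry imposes no constraint here
value check: CG = −√(2/5) = -0.632456 ≠ 0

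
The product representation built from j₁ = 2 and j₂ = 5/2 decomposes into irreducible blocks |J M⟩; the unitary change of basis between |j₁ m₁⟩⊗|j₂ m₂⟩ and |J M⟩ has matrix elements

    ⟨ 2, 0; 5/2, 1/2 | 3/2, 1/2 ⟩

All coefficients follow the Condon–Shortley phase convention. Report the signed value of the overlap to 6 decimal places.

√[4·3!1!2!/7! · 2!2!3!2!2!1!] = √(32/35)
  +(−1)^1/∏(1,2,1,2,0,0)! = -1/4  (running -1/4)
  +(−1)^2/∏(2,1,0,1,1,1)! = 1/2  (running 1/4)
⟨..|..⟩ = √(32/35)·(1/4) = +0.239046

+√(2/35) ≈ +0.239046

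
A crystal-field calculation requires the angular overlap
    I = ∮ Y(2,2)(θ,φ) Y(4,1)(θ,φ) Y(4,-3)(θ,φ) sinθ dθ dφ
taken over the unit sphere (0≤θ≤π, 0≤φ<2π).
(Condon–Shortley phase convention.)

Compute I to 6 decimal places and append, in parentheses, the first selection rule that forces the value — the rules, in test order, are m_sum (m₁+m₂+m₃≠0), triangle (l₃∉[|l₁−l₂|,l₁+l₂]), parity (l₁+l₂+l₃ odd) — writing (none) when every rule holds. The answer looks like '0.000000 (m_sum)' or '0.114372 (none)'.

m-sum 0 ✓  L=10 even ✓  2≤4≤6 ✓
Π(2lᵢ+1) = 5×9×9 = 405
triangle coeff Δ(2,4,4) = 1/13860
Σ_t [0,2]: t=0:+1/192 t=1:−1/36 t=2:+1/192 = -5/288
(3j)²=20/693 [(2 4 4; 0 0 0)], sign=-1
Σ_t [0,0]: t=0:+1/480 = 1/480
(3j)²=3/110 [(2 4 4; 2 1 -3)], sign=-1
⇒ 4πI² = 270/847
I = (+1)√(270/847/(4π)) = 0.15927046
No selection rule forces the value: the integral is nonzero (none).

0.159270 (none)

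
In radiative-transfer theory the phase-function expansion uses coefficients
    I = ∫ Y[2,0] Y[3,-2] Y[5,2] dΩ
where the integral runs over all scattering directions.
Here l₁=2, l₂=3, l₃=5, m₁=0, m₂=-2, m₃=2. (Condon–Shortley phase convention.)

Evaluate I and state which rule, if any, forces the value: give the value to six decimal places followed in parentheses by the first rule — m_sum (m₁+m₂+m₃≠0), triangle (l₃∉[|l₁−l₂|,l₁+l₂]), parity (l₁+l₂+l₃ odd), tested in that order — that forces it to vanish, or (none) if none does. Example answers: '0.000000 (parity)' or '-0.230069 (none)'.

0.190188 (none)

m-sum 0 ✓  L=10 even ✓  1≤5≤5 ✓
Π(2lᵢ+1) = 5×7×11 = 385
triangle coeff Δ(2,3,5) = 1/2310
Σ_t [0,0]: t=0:+1/144 = 1/144
(3j)²=10/231 [(2 3 5; 0 0 0)], sign=-1
Σ_t [0,0]: t=0:+1/480 = 1/480
(3j)²=3/110 [(2 3 5; 0 -2 2)], sign=-1
⇒ 4πI² = 5/11
I = (+1)√(5/11/(4π)) = 0.19018827
No selection rule forces the value: the integral is nonzero (none).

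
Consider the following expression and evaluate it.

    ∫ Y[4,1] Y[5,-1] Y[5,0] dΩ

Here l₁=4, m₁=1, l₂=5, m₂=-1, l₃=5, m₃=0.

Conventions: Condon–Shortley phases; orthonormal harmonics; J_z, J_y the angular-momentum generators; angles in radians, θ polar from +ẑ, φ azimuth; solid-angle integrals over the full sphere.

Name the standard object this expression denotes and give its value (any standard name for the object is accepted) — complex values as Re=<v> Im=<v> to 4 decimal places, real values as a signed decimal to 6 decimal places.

This is a Gaunt coefficient — the integral of a triple product of spherical harmonics over the sphere.
m-sum 0 ✓  L=14 even ✓  1≤5≤9 ✓
Π(2lᵢ+1) = 9×11×11 = 1089
triangle coeff Δ(4,5,5) = 1/3153150
Σ_t [0,4]: t=0:+1/69120 t=1:−1/1728 t=2:+1/576 t=3:−1/1728 t=4:+1/69120 = 7/11520
(3j)²=2/143 [(4 5 5; 0 0 0)], sign=-1
Σ_t [0,3]: t=0:+1/6912 t=1:−1/864 t=2:+1/1152 t=3:−1/17280 = -7/34560
(3j)²=1/429 [(4 5 5; 1 -1 0)], sign=+1
⇒ 4πI² = 6/169
I = (-1)√(6/169/(4π)) = -0.05315295

Gaunt coefficient, -0.053153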